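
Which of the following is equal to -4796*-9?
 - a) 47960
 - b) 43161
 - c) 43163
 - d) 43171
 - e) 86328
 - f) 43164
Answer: f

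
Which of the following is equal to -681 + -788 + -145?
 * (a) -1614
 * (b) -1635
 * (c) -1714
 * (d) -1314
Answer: a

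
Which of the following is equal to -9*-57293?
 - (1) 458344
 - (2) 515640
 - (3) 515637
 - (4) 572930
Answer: 3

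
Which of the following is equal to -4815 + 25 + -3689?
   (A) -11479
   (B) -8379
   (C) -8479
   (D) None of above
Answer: C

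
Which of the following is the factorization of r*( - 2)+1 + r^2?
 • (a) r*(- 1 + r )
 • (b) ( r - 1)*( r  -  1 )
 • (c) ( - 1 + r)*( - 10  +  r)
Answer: b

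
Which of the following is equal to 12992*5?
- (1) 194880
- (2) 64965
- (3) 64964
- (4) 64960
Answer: 4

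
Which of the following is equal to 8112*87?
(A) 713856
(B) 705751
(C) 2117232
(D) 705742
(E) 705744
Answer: E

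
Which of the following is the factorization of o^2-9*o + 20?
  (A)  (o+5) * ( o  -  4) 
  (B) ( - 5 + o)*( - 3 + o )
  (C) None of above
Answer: C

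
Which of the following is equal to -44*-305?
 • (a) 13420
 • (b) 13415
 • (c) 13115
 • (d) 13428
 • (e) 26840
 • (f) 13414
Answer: a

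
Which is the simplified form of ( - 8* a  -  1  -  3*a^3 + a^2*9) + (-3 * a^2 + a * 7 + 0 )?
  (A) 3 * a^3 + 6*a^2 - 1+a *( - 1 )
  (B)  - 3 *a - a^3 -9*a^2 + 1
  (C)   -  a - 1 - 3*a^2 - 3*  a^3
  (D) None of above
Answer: D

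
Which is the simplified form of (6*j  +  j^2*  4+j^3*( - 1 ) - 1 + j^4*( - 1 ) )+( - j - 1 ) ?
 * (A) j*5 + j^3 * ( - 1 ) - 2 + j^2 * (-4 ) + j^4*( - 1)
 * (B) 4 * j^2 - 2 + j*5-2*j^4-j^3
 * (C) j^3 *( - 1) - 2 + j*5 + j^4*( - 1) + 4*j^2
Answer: C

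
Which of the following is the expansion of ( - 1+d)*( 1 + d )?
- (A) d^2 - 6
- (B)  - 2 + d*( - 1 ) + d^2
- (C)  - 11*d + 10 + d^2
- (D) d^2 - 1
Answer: D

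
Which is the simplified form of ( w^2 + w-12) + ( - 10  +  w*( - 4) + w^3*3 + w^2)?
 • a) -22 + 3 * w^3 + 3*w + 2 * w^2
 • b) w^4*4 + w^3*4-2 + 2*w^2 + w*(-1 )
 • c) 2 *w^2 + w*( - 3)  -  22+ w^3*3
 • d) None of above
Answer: c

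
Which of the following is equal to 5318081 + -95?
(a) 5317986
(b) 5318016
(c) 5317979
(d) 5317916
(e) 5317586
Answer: a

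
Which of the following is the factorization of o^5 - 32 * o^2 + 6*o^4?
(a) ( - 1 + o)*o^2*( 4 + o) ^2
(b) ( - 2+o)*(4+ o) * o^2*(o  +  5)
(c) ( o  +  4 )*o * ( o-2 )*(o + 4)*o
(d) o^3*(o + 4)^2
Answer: c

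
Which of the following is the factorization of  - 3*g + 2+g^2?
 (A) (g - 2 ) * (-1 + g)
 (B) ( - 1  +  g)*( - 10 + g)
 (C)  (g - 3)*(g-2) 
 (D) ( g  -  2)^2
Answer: A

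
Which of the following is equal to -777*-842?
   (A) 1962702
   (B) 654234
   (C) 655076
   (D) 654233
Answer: B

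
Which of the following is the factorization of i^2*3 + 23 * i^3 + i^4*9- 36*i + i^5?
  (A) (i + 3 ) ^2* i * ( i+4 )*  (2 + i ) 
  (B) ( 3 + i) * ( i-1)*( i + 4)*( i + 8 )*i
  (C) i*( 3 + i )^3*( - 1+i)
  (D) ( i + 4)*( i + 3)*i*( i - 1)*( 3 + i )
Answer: D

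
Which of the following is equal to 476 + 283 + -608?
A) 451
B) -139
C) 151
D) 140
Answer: C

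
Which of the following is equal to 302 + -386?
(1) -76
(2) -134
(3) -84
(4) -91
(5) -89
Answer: 3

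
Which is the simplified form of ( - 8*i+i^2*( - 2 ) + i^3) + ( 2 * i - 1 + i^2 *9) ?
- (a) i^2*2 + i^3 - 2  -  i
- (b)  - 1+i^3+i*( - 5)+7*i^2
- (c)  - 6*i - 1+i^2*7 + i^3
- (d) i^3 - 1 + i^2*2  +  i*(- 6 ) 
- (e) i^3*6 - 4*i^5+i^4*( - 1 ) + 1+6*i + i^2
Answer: c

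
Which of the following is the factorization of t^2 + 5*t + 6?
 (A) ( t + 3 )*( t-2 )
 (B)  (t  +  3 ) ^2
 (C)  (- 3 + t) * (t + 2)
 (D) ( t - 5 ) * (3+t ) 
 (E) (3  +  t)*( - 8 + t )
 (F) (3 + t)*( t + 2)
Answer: F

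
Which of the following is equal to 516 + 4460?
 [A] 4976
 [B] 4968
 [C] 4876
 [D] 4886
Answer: A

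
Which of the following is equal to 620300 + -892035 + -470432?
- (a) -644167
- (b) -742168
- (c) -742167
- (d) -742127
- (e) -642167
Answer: c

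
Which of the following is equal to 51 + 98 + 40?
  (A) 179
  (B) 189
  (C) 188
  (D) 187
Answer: B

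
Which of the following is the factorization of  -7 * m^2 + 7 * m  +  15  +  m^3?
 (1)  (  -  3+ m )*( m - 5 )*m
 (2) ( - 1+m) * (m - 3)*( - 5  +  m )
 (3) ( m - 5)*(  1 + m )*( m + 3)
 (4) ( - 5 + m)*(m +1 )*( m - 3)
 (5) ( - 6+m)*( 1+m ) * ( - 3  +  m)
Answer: 4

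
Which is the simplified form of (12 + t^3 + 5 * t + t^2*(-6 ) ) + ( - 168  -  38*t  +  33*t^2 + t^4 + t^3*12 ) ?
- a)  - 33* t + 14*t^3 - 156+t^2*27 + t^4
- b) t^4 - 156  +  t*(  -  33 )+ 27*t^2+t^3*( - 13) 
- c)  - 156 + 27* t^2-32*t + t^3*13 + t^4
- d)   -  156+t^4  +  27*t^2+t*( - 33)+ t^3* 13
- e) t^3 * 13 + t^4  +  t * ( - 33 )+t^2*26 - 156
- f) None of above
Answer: d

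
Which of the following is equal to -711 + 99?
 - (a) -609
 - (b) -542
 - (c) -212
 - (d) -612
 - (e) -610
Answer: d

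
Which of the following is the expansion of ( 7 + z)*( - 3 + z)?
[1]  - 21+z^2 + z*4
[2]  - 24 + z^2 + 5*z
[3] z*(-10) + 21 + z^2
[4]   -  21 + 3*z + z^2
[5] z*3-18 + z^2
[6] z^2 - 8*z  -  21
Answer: 1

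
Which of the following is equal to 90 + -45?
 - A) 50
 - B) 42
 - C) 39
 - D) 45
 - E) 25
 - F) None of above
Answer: D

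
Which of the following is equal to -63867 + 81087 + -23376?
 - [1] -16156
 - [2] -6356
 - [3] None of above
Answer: 3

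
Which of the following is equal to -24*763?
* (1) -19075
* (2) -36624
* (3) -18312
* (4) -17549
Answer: 3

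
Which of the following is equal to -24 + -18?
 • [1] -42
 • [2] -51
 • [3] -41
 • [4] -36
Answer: 1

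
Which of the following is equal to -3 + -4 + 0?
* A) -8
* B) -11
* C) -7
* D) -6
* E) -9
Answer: C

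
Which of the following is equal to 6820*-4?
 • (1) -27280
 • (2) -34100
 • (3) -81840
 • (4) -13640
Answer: 1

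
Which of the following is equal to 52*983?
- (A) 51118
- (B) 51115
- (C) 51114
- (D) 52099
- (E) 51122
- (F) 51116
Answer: F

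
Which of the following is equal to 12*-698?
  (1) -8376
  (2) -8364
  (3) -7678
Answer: 1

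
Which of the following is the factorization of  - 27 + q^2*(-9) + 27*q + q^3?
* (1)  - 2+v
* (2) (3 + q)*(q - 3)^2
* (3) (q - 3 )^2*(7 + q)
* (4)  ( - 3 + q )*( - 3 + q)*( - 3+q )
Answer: 4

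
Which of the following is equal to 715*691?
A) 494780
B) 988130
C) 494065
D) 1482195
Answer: C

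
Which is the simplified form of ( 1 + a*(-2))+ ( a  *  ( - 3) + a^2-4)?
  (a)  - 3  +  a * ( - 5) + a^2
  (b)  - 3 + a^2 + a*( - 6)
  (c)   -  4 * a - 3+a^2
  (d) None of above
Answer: a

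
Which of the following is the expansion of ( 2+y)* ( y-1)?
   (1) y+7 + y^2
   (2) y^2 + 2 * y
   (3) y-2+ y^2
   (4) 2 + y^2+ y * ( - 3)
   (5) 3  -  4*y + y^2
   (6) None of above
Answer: 3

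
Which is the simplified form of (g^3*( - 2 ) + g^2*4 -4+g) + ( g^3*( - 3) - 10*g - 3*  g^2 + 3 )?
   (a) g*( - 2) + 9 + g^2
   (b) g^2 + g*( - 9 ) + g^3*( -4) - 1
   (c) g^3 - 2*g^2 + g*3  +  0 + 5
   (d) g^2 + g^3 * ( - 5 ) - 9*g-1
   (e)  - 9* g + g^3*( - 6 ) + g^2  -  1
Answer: d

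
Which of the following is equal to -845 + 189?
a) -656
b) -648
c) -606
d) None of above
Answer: a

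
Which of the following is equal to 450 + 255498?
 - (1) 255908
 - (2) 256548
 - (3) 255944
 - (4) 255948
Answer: 4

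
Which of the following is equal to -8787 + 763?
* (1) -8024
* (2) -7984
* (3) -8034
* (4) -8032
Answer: 1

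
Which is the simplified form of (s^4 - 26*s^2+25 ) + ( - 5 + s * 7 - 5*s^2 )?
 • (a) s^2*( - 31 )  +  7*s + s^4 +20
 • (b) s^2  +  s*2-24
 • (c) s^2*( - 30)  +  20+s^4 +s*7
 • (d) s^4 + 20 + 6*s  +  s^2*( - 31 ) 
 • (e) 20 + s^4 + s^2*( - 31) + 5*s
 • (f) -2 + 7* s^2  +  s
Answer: a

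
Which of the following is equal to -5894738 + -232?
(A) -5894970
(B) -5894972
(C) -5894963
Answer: A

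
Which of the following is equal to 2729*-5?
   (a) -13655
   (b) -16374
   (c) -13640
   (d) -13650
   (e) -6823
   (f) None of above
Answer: f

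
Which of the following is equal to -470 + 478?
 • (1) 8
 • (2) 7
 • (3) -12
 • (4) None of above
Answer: 1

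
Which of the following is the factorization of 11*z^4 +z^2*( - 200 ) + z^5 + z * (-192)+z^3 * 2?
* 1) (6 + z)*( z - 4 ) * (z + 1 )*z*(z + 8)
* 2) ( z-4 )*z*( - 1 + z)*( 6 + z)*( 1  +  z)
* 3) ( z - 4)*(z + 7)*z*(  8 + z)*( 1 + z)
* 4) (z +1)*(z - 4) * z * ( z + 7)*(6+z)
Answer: 1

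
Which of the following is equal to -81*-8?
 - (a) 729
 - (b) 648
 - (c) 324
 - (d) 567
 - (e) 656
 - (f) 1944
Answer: b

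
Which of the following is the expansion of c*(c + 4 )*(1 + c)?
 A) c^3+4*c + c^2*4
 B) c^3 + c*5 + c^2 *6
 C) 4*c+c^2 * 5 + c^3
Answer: C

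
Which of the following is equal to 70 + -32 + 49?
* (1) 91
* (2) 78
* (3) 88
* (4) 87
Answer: 4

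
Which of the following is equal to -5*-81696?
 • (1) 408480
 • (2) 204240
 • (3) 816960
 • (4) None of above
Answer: 1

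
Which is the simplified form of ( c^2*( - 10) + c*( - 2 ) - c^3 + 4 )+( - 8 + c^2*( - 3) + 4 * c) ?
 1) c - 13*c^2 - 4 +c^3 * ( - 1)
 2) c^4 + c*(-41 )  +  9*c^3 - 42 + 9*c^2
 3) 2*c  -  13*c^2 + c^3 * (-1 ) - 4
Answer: 3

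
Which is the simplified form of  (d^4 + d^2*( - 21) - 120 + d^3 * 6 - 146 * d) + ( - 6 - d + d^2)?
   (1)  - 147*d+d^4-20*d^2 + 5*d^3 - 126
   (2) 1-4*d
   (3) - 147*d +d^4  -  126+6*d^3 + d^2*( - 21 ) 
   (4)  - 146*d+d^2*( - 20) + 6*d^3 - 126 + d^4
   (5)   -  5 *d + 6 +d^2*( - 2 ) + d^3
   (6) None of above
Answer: 6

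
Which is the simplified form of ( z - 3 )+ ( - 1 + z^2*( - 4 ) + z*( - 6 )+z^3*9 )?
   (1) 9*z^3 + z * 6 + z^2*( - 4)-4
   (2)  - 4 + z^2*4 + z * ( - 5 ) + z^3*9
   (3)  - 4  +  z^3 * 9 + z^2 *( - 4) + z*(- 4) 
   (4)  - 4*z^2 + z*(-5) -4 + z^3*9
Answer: 4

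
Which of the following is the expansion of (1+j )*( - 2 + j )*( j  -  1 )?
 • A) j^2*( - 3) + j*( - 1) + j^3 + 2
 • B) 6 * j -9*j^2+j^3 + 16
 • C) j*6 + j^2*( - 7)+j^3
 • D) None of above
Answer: D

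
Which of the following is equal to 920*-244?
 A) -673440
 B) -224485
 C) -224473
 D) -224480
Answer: D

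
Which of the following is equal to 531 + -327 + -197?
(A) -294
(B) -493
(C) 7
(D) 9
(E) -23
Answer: C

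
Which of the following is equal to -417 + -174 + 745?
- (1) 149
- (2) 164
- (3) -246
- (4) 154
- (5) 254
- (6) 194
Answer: 4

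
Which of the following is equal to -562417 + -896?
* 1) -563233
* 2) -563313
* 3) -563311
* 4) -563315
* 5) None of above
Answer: 2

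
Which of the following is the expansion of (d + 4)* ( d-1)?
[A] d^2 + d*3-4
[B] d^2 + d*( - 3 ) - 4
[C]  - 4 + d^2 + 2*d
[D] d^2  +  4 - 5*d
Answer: A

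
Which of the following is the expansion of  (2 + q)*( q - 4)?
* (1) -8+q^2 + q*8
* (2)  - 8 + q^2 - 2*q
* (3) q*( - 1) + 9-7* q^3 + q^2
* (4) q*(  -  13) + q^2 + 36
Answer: 2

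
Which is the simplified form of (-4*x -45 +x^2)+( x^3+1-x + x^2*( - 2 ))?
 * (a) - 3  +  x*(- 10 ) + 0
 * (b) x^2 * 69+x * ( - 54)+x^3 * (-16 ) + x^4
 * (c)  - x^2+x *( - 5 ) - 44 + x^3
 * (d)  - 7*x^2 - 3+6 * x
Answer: c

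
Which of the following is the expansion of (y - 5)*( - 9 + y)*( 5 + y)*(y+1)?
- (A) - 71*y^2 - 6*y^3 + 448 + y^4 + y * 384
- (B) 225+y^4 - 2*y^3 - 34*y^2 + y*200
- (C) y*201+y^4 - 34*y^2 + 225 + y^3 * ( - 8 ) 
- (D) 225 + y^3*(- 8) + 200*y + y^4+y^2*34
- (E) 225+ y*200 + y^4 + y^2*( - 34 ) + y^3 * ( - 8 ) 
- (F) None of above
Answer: E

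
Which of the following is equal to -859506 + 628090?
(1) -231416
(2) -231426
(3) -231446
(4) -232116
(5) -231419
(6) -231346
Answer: 1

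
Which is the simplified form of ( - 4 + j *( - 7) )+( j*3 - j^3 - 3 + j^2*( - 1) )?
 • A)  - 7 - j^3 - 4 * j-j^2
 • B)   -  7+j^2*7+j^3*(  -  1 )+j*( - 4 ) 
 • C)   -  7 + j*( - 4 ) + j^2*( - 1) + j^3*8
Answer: A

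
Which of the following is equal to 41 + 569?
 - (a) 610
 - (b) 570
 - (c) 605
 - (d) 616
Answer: a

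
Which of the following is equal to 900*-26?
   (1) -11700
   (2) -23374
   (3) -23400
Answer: 3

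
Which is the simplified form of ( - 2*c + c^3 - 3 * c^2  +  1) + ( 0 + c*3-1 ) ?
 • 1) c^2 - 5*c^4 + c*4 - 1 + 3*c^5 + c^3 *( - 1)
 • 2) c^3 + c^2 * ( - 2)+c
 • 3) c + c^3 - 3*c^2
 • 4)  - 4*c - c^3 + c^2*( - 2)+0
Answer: 3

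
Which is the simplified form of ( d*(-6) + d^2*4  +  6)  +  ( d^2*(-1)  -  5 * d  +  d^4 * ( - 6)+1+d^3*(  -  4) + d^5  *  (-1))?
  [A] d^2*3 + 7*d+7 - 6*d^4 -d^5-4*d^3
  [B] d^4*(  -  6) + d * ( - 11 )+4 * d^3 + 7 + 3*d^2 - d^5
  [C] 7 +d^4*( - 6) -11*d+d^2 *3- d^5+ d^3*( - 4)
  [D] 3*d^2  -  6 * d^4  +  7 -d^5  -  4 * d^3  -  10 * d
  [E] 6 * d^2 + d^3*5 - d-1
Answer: C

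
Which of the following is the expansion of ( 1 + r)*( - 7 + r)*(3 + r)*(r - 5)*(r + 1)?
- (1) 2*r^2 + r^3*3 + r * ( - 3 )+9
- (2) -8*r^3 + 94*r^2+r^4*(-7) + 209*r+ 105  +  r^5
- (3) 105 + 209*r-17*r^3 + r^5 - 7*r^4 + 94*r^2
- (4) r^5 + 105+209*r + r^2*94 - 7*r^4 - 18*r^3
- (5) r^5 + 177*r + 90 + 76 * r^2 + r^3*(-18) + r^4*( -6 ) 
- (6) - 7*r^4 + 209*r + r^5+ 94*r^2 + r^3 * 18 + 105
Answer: 4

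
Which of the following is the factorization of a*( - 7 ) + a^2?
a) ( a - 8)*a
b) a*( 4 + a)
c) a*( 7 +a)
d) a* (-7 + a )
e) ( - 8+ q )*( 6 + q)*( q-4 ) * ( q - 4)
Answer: d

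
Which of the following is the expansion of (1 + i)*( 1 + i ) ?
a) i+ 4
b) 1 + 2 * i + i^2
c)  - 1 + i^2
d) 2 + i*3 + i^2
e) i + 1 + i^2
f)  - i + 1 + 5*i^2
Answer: b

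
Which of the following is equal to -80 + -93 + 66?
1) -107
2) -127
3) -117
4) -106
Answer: 1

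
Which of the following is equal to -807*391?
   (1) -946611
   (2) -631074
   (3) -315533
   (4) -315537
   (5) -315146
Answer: 4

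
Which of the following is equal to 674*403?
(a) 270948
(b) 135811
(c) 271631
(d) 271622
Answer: d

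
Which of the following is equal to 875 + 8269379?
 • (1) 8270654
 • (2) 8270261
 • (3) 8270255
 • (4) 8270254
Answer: 4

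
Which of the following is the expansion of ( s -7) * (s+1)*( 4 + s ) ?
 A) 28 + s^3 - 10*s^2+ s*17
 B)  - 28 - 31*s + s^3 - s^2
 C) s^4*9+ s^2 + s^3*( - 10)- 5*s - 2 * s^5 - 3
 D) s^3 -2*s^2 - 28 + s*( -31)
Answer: D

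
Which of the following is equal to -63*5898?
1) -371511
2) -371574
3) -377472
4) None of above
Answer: 2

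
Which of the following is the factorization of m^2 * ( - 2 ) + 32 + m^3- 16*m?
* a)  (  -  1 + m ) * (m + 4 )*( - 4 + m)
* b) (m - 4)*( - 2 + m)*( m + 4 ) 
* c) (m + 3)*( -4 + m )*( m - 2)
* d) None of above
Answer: b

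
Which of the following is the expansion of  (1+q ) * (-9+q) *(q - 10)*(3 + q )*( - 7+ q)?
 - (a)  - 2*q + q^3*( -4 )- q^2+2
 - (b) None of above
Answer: b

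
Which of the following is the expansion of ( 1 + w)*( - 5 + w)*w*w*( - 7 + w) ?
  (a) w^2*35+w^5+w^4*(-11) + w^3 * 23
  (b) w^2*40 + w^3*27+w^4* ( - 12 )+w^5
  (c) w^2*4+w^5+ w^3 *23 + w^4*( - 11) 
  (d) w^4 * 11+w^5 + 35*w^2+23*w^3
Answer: a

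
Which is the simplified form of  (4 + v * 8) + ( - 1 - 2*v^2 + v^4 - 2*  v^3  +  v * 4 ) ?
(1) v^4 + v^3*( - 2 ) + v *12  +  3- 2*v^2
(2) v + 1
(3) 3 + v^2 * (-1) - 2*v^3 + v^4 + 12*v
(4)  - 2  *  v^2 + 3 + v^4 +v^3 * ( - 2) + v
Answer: 1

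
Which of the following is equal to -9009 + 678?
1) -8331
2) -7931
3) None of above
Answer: 1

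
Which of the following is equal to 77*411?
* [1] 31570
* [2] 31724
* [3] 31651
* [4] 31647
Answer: 4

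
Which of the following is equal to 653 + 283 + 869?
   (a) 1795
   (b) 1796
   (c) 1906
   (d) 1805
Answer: d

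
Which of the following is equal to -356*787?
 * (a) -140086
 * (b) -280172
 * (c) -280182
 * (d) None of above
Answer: b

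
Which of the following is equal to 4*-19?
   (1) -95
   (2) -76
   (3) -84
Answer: 2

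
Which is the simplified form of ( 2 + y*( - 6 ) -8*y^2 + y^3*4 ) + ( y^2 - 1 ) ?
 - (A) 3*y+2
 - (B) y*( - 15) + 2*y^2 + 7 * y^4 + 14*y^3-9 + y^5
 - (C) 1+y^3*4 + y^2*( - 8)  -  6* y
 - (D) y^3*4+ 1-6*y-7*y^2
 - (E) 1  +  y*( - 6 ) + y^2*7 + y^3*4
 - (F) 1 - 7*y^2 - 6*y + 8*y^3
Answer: D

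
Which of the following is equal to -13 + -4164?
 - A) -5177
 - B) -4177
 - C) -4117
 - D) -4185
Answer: B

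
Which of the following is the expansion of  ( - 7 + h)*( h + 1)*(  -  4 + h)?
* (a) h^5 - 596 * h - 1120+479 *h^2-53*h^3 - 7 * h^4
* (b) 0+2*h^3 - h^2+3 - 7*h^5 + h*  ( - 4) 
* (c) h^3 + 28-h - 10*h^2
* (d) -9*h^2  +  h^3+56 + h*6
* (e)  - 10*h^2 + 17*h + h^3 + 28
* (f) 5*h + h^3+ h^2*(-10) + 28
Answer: e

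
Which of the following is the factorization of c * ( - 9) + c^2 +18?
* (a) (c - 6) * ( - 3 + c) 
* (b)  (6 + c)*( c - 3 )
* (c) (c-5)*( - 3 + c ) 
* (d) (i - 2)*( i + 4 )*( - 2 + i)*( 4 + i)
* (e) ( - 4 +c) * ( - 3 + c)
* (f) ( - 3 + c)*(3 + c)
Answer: a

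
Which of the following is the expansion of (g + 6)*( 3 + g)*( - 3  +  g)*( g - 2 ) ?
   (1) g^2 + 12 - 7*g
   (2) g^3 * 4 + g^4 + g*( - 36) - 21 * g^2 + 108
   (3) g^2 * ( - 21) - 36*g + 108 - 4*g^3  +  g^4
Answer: 2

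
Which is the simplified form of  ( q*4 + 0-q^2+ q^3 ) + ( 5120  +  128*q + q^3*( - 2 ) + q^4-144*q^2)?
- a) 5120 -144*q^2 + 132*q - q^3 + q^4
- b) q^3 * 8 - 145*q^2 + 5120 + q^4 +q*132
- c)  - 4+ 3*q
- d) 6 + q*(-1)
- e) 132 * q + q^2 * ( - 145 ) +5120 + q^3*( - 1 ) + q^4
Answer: e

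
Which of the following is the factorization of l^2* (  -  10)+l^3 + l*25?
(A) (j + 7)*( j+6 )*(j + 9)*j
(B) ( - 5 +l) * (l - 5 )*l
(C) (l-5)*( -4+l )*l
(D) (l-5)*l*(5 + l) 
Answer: B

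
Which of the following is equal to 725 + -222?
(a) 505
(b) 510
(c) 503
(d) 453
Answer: c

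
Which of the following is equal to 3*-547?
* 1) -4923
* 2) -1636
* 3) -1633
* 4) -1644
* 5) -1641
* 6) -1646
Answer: 5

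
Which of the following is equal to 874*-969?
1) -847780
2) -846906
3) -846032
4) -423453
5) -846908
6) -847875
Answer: 2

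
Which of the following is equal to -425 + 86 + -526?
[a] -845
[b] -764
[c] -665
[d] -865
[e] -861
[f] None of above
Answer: d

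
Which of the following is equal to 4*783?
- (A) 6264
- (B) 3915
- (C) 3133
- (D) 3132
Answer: D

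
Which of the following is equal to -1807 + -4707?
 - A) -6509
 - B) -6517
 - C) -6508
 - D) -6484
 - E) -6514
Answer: E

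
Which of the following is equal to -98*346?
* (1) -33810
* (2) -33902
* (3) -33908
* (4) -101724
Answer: 3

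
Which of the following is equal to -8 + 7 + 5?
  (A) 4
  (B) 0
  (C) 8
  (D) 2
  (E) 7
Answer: A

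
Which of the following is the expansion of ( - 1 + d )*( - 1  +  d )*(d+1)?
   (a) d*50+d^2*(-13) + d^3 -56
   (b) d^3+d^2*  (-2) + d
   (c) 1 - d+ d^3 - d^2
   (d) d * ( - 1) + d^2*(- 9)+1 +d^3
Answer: c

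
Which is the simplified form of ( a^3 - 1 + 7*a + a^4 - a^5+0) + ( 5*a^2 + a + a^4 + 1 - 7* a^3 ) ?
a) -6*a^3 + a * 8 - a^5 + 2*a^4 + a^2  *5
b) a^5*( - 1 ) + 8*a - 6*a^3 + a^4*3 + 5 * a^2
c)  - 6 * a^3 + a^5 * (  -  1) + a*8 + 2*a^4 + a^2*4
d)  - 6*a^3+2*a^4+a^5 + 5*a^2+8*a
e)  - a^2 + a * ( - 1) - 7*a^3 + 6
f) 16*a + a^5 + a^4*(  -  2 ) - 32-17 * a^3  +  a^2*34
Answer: a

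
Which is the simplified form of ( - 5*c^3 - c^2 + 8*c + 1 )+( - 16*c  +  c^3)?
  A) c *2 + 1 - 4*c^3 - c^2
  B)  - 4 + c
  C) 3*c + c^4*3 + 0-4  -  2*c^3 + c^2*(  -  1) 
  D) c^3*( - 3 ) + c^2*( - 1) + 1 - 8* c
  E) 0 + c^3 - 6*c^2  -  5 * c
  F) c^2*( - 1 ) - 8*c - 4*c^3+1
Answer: F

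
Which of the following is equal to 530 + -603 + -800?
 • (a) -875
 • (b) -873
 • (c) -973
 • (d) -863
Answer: b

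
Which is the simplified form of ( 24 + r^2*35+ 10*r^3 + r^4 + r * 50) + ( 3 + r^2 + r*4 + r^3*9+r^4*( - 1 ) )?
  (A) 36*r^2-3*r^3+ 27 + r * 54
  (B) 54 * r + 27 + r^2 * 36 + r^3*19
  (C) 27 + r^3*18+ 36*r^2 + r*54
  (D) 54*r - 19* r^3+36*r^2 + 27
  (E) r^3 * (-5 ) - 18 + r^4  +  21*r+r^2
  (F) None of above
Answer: B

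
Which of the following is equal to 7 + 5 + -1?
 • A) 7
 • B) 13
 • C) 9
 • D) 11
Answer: D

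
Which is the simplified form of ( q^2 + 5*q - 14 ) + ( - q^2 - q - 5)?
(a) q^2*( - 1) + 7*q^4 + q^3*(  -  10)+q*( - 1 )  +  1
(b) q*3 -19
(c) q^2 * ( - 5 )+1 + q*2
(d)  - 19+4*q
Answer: d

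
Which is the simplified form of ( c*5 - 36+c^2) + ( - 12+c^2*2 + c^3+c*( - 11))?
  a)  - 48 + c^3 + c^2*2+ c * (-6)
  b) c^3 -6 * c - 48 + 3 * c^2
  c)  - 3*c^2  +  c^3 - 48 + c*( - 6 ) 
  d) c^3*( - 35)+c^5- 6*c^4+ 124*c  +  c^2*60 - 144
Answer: b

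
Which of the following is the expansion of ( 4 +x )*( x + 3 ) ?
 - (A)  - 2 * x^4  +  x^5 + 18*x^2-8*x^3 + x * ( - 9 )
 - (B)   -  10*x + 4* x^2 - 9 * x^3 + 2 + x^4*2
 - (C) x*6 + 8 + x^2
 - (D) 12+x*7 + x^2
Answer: D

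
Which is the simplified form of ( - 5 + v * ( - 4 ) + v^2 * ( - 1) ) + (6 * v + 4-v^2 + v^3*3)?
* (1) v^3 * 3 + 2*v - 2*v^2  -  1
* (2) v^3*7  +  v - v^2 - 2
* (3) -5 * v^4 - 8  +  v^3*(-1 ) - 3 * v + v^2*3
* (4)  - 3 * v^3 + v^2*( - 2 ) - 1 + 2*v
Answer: 1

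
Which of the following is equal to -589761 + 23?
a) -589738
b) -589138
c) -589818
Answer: a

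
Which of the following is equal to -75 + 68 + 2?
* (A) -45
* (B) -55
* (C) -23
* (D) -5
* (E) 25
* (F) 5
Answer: D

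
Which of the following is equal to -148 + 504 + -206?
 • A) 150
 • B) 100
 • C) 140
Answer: A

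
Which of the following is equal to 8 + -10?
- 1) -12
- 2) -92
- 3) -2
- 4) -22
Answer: 3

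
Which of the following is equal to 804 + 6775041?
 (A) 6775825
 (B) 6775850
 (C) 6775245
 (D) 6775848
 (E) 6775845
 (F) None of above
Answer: E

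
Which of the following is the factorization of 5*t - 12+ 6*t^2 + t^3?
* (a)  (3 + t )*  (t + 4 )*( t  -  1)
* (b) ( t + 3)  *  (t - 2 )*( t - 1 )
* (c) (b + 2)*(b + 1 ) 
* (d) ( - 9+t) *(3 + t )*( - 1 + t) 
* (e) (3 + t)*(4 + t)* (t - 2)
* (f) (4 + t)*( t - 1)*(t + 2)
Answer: a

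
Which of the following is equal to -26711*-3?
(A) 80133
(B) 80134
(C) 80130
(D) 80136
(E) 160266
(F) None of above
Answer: A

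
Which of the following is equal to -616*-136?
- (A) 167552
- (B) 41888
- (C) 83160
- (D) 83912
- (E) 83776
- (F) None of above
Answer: E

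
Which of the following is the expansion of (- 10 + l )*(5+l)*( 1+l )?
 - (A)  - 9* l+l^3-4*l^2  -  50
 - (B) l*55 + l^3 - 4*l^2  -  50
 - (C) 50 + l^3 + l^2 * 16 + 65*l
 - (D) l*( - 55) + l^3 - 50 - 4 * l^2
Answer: D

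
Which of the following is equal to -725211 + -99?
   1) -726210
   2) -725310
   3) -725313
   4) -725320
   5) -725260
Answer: 2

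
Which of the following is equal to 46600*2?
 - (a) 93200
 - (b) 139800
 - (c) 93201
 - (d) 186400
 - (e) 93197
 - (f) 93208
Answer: a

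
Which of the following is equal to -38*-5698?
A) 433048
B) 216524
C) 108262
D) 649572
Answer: B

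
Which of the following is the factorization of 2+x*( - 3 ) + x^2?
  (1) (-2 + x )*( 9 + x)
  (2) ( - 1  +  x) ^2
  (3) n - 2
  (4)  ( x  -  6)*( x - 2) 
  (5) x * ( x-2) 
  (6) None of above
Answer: 6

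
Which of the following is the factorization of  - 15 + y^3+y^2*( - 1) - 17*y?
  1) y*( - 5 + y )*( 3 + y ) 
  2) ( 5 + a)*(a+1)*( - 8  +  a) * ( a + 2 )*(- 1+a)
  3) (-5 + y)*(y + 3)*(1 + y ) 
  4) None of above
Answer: 3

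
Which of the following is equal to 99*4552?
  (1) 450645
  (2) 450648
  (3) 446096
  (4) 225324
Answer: 2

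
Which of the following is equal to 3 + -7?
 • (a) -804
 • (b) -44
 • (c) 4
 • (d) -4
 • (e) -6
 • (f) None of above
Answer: d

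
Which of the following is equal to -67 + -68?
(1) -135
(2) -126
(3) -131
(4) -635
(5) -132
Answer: 1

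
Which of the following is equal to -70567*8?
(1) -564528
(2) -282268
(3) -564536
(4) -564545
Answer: 3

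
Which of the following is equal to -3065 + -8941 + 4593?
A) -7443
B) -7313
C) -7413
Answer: C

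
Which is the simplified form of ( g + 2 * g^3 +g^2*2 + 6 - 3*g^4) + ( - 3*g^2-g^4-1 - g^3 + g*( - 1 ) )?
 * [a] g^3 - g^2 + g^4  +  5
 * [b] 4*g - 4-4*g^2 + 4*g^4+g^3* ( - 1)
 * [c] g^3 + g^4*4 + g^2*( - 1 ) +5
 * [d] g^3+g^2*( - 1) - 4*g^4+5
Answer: d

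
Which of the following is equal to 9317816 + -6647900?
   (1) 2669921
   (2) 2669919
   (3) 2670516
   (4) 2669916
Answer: 4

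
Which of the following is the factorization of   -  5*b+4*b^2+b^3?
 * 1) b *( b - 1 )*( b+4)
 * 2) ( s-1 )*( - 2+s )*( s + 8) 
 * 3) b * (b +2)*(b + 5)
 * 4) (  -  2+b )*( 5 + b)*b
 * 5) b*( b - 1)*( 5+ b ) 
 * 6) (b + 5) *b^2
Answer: 5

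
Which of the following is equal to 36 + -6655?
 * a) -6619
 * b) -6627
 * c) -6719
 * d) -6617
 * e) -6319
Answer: a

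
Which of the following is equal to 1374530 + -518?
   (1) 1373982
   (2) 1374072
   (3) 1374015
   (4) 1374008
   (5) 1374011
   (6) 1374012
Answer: 6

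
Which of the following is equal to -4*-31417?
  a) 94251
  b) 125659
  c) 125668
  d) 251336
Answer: c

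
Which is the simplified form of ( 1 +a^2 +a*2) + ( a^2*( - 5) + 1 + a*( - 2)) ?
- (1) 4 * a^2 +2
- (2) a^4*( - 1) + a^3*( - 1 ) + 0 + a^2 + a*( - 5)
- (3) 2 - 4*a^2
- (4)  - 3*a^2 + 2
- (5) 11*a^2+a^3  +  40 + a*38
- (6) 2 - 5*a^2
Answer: 3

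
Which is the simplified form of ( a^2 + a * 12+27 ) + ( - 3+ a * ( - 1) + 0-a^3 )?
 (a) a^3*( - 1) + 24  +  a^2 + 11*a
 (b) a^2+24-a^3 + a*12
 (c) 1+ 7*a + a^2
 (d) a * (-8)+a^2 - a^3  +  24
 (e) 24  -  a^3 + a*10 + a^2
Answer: a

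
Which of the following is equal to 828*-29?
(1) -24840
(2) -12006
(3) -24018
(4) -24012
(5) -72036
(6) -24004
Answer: 4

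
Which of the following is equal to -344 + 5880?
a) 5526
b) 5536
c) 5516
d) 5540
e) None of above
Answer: b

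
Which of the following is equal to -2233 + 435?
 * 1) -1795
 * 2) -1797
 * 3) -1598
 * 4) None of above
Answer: 4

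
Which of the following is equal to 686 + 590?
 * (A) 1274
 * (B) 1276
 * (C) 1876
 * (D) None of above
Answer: B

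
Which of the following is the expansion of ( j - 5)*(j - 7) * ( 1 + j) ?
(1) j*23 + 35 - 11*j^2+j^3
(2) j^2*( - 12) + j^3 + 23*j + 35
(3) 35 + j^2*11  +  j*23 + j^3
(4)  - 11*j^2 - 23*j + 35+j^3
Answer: 1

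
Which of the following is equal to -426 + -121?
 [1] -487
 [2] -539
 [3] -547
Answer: 3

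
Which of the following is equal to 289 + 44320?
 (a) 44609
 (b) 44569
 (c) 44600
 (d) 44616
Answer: a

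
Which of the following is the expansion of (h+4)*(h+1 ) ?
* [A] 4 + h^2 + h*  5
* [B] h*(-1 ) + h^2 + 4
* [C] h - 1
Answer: A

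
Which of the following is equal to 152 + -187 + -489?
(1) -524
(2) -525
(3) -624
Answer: 1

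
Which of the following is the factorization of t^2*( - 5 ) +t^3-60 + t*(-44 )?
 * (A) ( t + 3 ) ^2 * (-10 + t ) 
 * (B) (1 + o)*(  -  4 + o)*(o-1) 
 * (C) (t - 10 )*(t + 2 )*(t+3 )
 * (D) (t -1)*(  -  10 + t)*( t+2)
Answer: C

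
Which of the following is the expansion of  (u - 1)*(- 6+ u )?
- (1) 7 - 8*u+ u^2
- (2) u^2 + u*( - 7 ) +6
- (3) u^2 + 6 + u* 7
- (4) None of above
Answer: 2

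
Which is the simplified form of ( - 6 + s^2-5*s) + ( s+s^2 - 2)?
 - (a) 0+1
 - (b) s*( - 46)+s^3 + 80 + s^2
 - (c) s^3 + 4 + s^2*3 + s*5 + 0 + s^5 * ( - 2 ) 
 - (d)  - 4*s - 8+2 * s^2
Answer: d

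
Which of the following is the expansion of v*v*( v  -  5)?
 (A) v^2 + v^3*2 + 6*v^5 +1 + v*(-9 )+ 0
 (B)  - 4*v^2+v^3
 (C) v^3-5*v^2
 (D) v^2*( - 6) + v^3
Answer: C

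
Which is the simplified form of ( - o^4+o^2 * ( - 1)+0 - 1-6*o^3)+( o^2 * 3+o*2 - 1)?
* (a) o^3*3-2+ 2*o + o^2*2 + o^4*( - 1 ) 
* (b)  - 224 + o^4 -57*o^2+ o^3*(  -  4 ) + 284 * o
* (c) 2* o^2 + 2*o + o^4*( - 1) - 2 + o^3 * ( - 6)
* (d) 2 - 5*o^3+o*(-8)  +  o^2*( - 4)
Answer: c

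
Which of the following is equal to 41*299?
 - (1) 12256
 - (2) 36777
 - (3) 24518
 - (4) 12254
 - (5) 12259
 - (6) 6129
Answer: 5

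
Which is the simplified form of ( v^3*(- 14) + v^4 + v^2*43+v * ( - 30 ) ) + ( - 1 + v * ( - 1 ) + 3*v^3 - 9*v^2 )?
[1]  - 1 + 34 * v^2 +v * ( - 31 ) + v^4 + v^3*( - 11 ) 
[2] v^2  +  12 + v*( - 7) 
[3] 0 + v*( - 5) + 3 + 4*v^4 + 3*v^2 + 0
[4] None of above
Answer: 1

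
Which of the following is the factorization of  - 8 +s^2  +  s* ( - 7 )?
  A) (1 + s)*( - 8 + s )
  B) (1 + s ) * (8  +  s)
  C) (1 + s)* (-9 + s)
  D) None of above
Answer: A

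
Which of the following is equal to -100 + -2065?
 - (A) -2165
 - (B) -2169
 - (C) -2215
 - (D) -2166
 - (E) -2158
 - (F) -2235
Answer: A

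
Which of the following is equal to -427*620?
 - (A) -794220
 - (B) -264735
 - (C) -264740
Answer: C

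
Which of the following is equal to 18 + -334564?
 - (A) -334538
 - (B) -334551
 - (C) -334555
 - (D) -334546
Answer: D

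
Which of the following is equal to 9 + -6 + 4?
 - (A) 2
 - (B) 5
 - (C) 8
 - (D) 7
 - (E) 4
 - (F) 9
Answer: D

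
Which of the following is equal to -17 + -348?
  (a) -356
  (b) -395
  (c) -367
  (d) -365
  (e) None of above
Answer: d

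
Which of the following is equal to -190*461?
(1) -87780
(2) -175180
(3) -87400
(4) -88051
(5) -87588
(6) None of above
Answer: 6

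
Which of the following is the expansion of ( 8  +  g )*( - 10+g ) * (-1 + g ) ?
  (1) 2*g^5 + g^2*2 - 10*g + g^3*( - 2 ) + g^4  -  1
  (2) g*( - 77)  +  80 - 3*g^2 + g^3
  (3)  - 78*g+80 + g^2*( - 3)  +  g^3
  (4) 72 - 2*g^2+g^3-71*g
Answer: 3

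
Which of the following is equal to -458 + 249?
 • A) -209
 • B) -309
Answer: A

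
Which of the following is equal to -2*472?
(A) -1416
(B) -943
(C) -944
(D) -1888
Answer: C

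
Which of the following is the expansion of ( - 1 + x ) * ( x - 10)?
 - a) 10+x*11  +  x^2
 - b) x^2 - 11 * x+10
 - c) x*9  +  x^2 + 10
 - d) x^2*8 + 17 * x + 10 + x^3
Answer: b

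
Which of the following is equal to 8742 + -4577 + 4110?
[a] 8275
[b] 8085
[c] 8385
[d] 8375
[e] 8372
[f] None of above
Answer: a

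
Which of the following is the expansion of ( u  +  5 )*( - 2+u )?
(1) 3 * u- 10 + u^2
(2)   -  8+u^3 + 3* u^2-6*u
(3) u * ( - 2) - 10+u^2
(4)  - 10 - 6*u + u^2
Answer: 1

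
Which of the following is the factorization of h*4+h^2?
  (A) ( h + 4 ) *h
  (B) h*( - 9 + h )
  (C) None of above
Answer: A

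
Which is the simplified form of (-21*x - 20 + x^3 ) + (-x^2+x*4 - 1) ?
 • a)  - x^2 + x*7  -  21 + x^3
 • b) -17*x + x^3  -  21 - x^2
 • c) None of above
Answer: b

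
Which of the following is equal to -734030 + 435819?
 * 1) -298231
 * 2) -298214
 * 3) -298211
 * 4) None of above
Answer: 3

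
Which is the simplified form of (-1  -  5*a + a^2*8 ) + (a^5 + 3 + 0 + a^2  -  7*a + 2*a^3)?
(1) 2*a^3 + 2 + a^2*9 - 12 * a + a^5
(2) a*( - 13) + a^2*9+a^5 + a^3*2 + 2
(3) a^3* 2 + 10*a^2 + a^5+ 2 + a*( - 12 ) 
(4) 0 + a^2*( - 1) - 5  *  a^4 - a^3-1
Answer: 1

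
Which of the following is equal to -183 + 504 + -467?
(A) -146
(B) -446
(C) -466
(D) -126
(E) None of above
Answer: A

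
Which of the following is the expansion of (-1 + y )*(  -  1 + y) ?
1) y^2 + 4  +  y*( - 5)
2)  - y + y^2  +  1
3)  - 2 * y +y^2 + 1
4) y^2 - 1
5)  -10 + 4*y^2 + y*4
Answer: 3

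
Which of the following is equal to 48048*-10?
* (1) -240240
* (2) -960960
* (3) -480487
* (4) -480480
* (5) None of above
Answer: 4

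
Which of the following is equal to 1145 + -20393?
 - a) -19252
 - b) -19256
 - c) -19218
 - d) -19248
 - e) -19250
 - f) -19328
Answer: d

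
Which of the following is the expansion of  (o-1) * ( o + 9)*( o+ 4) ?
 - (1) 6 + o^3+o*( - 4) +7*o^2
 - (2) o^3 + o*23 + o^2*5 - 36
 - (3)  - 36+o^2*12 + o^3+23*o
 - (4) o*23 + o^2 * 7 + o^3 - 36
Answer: 3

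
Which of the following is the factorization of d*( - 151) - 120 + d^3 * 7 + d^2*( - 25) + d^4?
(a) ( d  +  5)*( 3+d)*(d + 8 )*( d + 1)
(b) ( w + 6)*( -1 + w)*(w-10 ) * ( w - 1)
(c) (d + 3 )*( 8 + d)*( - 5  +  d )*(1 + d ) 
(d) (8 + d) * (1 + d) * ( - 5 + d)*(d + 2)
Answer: c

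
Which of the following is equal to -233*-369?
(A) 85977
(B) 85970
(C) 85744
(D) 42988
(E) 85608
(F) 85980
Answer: A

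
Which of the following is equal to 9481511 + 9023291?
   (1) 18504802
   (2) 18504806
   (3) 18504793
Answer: 1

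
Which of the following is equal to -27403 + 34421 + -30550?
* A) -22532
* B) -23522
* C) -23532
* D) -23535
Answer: C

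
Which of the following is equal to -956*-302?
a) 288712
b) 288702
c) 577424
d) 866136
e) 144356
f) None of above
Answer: a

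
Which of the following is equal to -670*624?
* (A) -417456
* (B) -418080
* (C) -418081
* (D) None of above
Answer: B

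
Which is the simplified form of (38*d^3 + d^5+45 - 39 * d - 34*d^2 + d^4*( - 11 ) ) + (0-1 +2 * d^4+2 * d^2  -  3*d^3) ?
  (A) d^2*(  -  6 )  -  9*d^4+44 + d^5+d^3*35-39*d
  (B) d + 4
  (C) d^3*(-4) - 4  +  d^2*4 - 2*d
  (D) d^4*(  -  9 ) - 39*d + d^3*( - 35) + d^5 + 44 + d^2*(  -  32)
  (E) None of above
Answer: E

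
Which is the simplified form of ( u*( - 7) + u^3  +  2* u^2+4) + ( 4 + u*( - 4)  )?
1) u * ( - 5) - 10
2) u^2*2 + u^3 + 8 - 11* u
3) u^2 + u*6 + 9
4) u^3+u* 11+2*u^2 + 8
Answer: 2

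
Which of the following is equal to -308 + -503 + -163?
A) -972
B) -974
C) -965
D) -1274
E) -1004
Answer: B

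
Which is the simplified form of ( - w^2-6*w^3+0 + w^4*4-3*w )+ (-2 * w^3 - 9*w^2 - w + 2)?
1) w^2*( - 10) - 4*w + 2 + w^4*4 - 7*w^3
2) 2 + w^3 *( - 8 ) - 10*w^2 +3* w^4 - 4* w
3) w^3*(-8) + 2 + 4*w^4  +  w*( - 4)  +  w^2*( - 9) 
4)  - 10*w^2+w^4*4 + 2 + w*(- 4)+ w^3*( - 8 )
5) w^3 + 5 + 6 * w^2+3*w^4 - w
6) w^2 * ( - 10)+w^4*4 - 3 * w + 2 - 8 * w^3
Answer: 4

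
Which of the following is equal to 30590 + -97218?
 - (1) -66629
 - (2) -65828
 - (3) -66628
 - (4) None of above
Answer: 3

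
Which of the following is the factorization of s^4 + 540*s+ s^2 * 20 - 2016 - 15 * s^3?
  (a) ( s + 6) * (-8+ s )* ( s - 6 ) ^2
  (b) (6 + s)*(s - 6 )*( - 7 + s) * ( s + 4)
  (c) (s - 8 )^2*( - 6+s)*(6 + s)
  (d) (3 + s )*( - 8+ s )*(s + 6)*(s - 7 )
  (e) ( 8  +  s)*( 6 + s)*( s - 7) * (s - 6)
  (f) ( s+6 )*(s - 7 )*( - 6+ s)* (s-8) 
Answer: f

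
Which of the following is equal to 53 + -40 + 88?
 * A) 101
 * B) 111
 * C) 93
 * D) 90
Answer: A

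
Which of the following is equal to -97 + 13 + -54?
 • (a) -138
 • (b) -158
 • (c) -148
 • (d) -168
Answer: a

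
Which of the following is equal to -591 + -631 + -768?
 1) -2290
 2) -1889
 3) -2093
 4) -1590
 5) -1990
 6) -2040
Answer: 5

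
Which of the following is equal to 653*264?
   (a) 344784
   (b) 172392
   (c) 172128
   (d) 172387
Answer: b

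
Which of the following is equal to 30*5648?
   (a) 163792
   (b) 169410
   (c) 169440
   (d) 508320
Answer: c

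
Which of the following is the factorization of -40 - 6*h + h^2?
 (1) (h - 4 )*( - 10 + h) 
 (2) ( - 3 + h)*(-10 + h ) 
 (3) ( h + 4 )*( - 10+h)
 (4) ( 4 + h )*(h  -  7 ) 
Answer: 3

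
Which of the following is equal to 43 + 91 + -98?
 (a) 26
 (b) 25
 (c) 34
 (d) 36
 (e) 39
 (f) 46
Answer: d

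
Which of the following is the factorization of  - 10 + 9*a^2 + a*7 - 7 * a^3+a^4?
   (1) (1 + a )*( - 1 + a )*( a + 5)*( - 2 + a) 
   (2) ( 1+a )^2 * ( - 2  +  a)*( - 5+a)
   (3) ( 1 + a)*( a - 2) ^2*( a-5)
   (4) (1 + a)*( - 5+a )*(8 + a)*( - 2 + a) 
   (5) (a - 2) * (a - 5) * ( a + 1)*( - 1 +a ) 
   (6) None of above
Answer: 5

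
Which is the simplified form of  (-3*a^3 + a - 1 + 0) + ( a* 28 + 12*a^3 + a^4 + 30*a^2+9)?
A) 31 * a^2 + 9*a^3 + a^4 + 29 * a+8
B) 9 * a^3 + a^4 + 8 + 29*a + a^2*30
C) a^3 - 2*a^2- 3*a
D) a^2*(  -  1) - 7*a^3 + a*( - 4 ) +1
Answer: B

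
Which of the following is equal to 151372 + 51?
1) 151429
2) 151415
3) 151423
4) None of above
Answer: 3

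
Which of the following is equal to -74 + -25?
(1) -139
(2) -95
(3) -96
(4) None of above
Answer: 4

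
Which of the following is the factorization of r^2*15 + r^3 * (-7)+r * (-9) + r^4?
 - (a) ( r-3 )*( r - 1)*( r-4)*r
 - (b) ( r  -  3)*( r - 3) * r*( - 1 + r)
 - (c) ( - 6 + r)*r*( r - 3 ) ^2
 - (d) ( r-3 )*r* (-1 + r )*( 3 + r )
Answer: b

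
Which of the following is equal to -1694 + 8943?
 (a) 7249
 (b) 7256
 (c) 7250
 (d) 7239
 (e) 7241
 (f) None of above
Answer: a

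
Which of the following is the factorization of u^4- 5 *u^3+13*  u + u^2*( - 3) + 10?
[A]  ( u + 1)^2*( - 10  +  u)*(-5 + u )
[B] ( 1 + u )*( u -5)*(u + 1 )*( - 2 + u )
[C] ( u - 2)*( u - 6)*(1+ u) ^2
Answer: B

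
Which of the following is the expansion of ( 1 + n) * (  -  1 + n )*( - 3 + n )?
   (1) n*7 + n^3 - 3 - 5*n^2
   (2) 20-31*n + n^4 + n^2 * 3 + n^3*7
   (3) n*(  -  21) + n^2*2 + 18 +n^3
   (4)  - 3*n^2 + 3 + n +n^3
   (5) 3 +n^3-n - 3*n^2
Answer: 5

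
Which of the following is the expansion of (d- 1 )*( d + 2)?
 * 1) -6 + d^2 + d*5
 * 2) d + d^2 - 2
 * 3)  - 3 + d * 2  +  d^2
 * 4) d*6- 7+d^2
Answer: 2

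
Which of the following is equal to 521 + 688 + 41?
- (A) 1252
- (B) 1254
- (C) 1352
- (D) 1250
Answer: D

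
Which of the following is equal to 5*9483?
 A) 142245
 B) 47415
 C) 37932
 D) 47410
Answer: B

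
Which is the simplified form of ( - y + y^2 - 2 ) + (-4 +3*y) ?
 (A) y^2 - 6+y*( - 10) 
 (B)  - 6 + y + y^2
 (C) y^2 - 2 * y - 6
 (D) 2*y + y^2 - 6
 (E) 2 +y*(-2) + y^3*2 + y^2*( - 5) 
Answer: D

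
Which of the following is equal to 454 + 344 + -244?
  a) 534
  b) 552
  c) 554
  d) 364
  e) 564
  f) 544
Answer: c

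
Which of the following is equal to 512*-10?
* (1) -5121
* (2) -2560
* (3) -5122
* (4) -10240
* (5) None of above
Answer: 5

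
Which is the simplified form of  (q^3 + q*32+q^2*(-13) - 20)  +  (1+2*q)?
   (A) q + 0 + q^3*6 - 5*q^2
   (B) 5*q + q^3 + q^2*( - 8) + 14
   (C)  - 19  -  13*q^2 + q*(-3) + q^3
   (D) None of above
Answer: D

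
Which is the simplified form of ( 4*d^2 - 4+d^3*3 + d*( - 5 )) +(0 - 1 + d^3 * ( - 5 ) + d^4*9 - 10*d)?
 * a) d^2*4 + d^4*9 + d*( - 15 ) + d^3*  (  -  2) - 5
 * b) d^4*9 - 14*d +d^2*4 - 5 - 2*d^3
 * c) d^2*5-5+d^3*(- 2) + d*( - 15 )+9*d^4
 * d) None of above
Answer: a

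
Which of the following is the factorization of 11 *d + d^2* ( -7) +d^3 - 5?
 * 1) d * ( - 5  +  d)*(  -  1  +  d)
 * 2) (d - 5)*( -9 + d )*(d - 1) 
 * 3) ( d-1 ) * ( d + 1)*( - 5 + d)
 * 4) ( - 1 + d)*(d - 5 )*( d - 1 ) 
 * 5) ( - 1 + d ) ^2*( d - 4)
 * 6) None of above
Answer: 4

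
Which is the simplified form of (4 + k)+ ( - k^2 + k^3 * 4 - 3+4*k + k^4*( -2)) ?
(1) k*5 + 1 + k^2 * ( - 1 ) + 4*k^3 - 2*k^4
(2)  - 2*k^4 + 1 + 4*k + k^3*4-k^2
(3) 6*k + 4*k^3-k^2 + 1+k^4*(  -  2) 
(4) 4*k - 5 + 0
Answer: 1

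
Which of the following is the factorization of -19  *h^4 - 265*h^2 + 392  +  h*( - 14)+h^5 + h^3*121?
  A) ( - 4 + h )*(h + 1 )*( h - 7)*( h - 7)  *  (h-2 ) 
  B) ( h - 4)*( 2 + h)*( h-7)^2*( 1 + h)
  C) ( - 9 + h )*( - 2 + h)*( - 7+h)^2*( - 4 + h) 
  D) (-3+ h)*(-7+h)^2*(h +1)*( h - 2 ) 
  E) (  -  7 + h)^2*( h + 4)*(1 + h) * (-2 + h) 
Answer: A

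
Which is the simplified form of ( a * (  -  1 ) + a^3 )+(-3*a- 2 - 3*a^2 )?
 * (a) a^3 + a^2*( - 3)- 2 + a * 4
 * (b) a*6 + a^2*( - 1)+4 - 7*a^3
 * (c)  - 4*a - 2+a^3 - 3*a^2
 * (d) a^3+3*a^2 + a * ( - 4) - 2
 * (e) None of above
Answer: c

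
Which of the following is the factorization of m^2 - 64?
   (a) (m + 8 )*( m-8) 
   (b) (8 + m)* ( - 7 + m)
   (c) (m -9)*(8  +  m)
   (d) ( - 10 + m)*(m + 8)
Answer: a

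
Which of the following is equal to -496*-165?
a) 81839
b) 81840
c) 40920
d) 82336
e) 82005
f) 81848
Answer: b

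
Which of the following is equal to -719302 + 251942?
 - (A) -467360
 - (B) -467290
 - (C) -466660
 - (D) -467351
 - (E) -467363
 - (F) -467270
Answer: A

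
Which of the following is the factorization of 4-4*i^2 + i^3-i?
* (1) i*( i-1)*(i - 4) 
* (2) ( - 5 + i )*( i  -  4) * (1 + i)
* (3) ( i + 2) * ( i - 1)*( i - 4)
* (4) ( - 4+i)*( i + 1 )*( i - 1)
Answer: 4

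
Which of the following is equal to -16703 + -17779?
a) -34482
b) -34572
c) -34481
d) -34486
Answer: a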